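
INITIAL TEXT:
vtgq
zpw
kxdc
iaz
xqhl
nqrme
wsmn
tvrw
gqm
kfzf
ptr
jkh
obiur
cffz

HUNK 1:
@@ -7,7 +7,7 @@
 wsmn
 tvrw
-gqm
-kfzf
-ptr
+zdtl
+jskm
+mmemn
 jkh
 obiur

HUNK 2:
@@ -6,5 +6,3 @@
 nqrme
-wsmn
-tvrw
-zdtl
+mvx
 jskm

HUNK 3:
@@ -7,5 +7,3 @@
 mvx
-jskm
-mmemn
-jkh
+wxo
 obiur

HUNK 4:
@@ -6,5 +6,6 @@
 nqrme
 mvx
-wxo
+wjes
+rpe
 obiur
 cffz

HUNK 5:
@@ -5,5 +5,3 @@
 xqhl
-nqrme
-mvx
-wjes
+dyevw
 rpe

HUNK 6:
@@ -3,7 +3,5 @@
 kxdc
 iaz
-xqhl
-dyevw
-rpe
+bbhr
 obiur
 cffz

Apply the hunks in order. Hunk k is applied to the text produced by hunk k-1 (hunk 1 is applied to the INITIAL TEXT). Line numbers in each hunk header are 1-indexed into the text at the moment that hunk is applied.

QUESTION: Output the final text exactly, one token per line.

Answer: vtgq
zpw
kxdc
iaz
bbhr
obiur
cffz

Derivation:
Hunk 1: at line 7 remove [gqm,kfzf,ptr] add [zdtl,jskm,mmemn] -> 14 lines: vtgq zpw kxdc iaz xqhl nqrme wsmn tvrw zdtl jskm mmemn jkh obiur cffz
Hunk 2: at line 6 remove [wsmn,tvrw,zdtl] add [mvx] -> 12 lines: vtgq zpw kxdc iaz xqhl nqrme mvx jskm mmemn jkh obiur cffz
Hunk 3: at line 7 remove [jskm,mmemn,jkh] add [wxo] -> 10 lines: vtgq zpw kxdc iaz xqhl nqrme mvx wxo obiur cffz
Hunk 4: at line 6 remove [wxo] add [wjes,rpe] -> 11 lines: vtgq zpw kxdc iaz xqhl nqrme mvx wjes rpe obiur cffz
Hunk 5: at line 5 remove [nqrme,mvx,wjes] add [dyevw] -> 9 lines: vtgq zpw kxdc iaz xqhl dyevw rpe obiur cffz
Hunk 6: at line 3 remove [xqhl,dyevw,rpe] add [bbhr] -> 7 lines: vtgq zpw kxdc iaz bbhr obiur cffz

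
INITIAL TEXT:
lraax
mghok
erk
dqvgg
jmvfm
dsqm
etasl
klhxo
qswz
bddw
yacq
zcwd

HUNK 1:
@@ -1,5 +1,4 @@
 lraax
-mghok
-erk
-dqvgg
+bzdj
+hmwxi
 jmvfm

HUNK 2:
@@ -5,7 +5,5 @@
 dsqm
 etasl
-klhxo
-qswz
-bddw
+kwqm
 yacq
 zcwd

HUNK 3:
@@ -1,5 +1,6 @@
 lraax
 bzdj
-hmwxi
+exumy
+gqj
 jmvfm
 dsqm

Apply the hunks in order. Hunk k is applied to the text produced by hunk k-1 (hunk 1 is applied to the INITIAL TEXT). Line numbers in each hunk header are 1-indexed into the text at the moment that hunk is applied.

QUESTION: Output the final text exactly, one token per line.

Hunk 1: at line 1 remove [mghok,erk,dqvgg] add [bzdj,hmwxi] -> 11 lines: lraax bzdj hmwxi jmvfm dsqm etasl klhxo qswz bddw yacq zcwd
Hunk 2: at line 5 remove [klhxo,qswz,bddw] add [kwqm] -> 9 lines: lraax bzdj hmwxi jmvfm dsqm etasl kwqm yacq zcwd
Hunk 3: at line 1 remove [hmwxi] add [exumy,gqj] -> 10 lines: lraax bzdj exumy gqj jmvfm dsqm etasl kwqm yacq zcwd

Answer: lraax
bzdj
exumy
gqj
jmvfm
dsqm
etasl
kwqm
yacq
zcwd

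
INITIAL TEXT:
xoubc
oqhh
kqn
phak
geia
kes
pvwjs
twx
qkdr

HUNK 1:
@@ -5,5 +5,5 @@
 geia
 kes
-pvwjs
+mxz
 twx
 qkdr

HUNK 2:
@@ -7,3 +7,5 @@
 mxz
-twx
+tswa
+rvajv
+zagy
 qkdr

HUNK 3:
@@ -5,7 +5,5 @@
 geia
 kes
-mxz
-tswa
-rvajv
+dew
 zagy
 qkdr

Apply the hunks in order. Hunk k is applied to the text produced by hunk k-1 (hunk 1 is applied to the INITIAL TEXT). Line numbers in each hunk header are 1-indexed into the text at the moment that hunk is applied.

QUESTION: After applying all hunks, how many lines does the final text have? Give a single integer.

Answer: 9

Derivation:
Hunk 1: at line 5 remove [pvwjs] add [mxz] -> 9 lines: xoubc oqhh kqn phak geia kes mxz twx qkdr
Hunk 2: at line 7 remove [twx] add [tswa,rvajv,zagy] -> 11 lines: xoubc oqhh kqn phak geia kes mxz tswa rvajv zagy qkdr
Hunk 3: at line 5 remove [mxz,tswa,rvajv] add [dew] -> 9 lines: xoubc oqhh kqn phak geia kes dew zagy qkdr
Final line count: 9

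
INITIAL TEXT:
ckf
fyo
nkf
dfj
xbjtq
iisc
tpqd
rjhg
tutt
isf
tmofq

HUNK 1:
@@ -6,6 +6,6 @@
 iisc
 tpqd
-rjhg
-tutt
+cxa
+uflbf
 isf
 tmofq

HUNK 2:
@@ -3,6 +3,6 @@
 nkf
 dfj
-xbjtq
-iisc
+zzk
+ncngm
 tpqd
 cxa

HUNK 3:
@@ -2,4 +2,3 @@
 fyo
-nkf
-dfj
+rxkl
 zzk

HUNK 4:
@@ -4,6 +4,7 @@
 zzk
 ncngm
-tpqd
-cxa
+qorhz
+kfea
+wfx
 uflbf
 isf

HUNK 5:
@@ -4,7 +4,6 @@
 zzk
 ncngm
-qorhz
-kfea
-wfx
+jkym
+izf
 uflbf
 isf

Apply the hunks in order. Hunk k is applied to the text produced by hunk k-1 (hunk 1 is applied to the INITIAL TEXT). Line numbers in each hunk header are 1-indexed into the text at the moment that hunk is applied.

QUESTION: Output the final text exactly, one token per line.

Hunk 1: at line 6 remove [rjhg,tutt] add [cxa,uflbf] -> 11 lines: ckf fyo nkf dfj xbjtq iisc tpqd cxa uflbf isf tmofq
Hunk 2: at line 3 remove [xbjtq,iisc] add [zzk,ncngm] -> 11 lines: ckf fyo nkf dfj zzk ncngm tpqd cxa uflbf isf tmofq
Hunk 3: at line 2 remove [nkf,dfj] add [rxkl] -> 10 lines: ckf fyo rxkl zzk ncngm tpqd cxa uflbf isf tmofq
Hunk 4: at line 4 remove [tpqd,cxa] add [qorhz,kfea,wfx] -> 11 lines: ckf fyo rxkl zzk ncngm qorhz kfea wfx uflbf isf tmofq
Hunk 5: at line 4 remove [qorhz,kfea,wfx] add [jkym,izf] -> 10 lines: ckf fyo rxkl zzk ncngm jkym izf uflbf isf tmofq

Answer: ckf
fyo
rxkl
zzk
ncngm
jkym
izf
uflbf
isf
tmofq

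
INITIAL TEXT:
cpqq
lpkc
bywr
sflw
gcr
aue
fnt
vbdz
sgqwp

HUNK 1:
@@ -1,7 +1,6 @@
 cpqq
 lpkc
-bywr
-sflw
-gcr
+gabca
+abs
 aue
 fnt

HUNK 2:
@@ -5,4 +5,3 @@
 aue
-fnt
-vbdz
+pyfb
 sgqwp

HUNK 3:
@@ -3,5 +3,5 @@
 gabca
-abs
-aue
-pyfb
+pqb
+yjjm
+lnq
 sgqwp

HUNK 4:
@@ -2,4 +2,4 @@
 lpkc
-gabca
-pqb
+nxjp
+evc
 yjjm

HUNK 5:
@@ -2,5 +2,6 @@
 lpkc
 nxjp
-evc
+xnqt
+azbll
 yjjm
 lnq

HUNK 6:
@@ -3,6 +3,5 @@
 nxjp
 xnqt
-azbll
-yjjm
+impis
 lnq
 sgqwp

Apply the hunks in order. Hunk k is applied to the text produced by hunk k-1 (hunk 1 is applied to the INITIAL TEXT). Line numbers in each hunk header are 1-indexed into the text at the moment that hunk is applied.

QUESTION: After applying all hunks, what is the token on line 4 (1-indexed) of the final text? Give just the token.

Hunk 1: at line 1 remove [bywr,sflw,gcr] add [gabca,abs] -> 8 lines: cpqq lpkc gabca abs aue fnt vbdz sgqwp
Hunk 2: at line 5 remove [fnt,vbdz] add [pyfb] -> 7 lines: cpqq lpkc gabca abs aue pyfb sgqwp
Hunk 3: at line 3 remove [abs,aue,pyfb] add [pqb,yjjm,lnq] -> 7 lines: cpqq lpkc gabca pqb yjjm lnq sgqwp
Hunk 4: at line 2 remove [gabca,pqb] add [nxjp,evc] -> 7 lines: cpqq lpkc nxjp evc yjjm lnq sgqwp
Hunk 5: at line 2 remove [evc] add [xnqt,azbll] -> 8 lines: cpqq lpkc nxjp xnqt azbll yjjm lnq sgqwp
Hunk 6: at line 3 remove [azbll,yjjm] add [impis] -> 7 lines: cpqq lpkc nxjp xnqt impis lnq sgqwp
Final line 4: xnqt

Answer: xnqt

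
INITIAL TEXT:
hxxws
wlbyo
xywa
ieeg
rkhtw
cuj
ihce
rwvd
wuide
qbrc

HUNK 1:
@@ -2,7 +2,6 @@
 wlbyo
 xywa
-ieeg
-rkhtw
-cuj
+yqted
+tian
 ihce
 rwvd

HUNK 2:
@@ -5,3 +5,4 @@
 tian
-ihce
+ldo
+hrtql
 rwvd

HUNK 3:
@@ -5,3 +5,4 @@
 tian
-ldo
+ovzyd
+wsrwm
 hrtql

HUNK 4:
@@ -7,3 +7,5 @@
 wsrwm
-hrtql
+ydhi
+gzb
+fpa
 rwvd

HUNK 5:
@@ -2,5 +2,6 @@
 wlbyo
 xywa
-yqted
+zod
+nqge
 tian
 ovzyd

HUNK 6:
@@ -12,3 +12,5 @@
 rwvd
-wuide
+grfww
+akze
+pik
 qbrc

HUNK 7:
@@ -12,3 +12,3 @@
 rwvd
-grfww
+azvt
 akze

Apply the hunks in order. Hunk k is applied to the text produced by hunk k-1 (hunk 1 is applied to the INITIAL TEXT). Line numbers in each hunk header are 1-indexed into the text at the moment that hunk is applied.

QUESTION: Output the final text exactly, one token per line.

Answer: hxxws
wlbyo
xywa
zod
nqge
tian
ovzyd
wsrwm
ydhi
gzb
fpa
rwvd
azvt
akze
pik
qbrc

Derivation:
Hunk 1: at line 2 remove [ieeg,rkhtw,cuj] add [yqted,tian] -> 9 lines: hxxws wlbyo xywa yqted tian ihce rwvd wuide qbrc
Hunk 2: at line 5 remove [ihce] add [ldo,hrtql] -> 10 lines: hxxws wlbyo xywa yqted tian ldo hrtql rwvd wuide qbrc
Hunk 3: at line 5 remove [ldo] add [ovzyd,wsrwm] -> 11 lines: hxxws wlbyo xywa yqted tian ovzyd wsrwm hrtql rwvd wuide qbrc
Hunk 4: at line 7 remove [hrtql] add [ydhi,gzb,fpa] -> 13 lines: hxxws wlbyo xywa yqted tian ovzyd wsrwm ydhi gzb fpa rwvd wuide qbrc
Hunk 5: at line 2 remove [yqted] add [zod,nqge] -> 14 lines: hxxws wlbyo xywa zod nqge tian ovzyd wsrwm ydhi gzb fpa rwvd wuide qbrc
Hunk 6: at line 12 remove [wuide] add [grfww,akze,pik] -> 16 lines: hxxws wlbyo xywa zod nqge tian ovzyd wsrwm ydhi gzb fpa rwvd grfww akze pik qbrc
Hunk 7: at line 12 remove [grfww] add [azvt] -> 16 lines: hxxws wlbyo xywa zod nqge tian ovzyd wsrwm ydhi gzb fpa rwvd azvt akze pik qbrc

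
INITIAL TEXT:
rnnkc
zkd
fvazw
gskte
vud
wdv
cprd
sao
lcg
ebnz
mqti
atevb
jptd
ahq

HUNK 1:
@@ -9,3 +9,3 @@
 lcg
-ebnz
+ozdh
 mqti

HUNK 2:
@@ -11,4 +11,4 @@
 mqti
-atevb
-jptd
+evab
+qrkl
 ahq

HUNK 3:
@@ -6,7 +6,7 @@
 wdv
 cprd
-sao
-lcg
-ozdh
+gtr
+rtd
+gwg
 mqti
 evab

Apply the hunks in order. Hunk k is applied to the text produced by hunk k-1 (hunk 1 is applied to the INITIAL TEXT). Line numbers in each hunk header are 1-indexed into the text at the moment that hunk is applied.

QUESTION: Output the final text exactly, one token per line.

Hunk 1: at line 9 remove [ebnz] add [ozdh] -> 14 lines: rnnkc zkd fvazw gskte vud wdv cprd sao lcg ozdh mqti atevb jptd ahq
Hunk 2: at line 11 remove [atevb,jptd] add [evab,qrkl] -> 14 lines: rnnkc zkd fvazw gskte vud wdv cprd sao lcg ozdh mqti evab qrkl ahq
Hunk 3: at line 6 remove [sao,lcg,ozdh] add [gtr,rtd,gwg] -> 14 lines: rnnkc zkd fvazw gskte vud wdv cprd gtr rtd gwg mqti evab qrkl ahq

Answer: rnnkc
zkd
fvazw
gskte
vud
wdv
cprd
gtr
rtd
gwg
mqti
evab
qrkl
ahq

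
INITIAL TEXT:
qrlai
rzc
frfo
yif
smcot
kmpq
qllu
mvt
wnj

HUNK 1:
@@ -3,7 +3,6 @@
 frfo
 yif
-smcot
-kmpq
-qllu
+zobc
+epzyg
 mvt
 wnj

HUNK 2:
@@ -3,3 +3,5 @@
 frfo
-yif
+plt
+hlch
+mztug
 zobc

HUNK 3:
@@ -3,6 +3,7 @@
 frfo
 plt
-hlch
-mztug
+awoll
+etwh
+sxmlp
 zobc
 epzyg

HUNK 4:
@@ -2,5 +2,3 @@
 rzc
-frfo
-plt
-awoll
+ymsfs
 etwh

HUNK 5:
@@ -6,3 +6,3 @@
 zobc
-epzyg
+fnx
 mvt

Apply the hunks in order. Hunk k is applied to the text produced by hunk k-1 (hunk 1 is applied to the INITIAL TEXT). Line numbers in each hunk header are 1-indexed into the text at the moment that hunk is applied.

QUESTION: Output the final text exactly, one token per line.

Hunk 1: at line 3 remove [smcot,kmpq,qllu] add [zobc,epzyg] -> 8 lines: qrlai rzc frfo yif zobc epzyg mvt wnj
Hunk 2: at line 3 remove [yif] add [plt,hlch,mztug] -> 10 lines: qrlai rzc frfo plt hlch mztug zobc epzyg mvt wnj
Hunk 3: at line 3 remove [hlch,mztug] add [awoll,etwh,sxmlp] -> 11 lines: qrlai rzc frfo plt awoll etwh sxmlp zobc epzyg mvt wnj
Hunk 4: at line 2 remove [frfo,plt,awoll] add [ymsfs] -> 9 lines: qrlai rzc ymsfs etwh sxmlp zobc epzyg mvt wnj
Hunk 5: at line 6 remove [epzyg] add [fnx] -> 9 lines: qrlai rzc ymsfs etwh sxmlp zobc fnx mvt wnj

Answer: qrlai
rzc
ymsfs
etwh
sxmlp
zobc
fnx
mvt
wnj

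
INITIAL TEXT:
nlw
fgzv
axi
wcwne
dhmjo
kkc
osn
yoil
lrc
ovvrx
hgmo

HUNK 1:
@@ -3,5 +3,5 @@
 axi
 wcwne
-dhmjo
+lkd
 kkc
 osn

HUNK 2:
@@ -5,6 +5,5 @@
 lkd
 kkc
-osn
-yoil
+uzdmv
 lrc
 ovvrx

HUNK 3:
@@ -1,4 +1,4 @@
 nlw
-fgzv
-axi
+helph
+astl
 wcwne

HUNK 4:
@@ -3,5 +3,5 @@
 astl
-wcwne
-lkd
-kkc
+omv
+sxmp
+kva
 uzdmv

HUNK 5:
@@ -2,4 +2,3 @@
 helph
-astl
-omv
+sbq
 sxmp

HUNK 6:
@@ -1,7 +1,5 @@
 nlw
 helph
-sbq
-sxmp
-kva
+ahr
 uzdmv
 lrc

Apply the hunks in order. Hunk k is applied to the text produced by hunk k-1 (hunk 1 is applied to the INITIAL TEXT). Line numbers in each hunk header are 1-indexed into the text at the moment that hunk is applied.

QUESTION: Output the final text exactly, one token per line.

Answer: nlw
helph
ahr
uzdmv
lrc
ovvrx
hgmo

Derivation:
Hunk 1: at line 3 remove [dhmjo] add [lkd] -> 11 lines: nlw fgzv axi wcwne lkd kkc osn yoil lrc ovvrx hgmo
Hunk 2: at line 5 remove [osn,yoil] add [uzdmv] -> 10 lines: nlw fgzv axi wcwne lkd kkc uzdmv lrc ovvrx hgmo
Hunk 3: at line 1 remove [fgzv,axi] add [helph,astl] -> 10 lines: nlw helph astl wcwne lkd kkc uzdmv lrc ovvrx hgmo
Hunk 4: at line 3 remove [wcwne,lkd,kkc] add [omv,sxmp,kva] -> 10 lines: nlw helph astl omv sxmp kva uzdmv lrc ovvrx hgmo
Hunk 5: at line 2 remove [astl,omv] add [sbq] -> 9 lines: nlw helph sbq sxmp kva uzdmv lrc ovvrx hgmo
Hunk 6: at line 1 remove [sbq,sxmp,kva] add [ahr] -> 7 lines: nlw helph ahr uzdmv lrc ovvrx hgmo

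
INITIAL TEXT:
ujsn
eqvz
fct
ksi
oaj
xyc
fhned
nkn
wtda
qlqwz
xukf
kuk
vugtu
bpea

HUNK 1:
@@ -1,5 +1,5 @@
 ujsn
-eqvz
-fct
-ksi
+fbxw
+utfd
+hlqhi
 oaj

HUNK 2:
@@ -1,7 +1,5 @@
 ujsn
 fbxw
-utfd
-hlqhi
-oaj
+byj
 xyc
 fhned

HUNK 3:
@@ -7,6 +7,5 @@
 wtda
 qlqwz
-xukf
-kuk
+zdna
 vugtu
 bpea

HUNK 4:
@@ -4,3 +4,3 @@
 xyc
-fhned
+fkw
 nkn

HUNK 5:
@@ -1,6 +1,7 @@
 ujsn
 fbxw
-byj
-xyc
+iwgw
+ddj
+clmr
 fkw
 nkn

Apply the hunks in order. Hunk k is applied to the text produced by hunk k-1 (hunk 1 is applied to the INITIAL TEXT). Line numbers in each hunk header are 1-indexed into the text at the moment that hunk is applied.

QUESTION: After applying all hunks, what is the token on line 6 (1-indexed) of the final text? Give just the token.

Answer: fkw

Derivation:
Hunk 1: at line 1 remove [eqvz,fct,ksi] add [fbxw,utfd,hlqhi] -> 14 lines: ujsn fbxw utfd hlqhi oaj xyc fhned nkn wtda qlqwz xukf kuk vugtu bpea
Hunk 2: at line 1 remove [utfd,hlqhi,oaj] add [byj] -> 12 lines: ujsn fbxw byj xyc fhned nkn wtda qlqwz xukf kuk vugtu bpea
Hunk 3: at line 7 remove [xukf,kuk] add [zdna] -> 11 lines: ujsn fbxw byj xyc fhned nkn wtda qlqwz zdna vugtu bpea
Hunk 4: at line 4 remove [fhned] add [fkw] -> 11 lines: ujsn fbxw byj xyc fkw nkn wtda qlqwz zdna vugtu bpea
Hunk 5: at line 1 remove [byj,xyc] add [iwgw,ddj,clmr] -> 12 lines: ujsn fbxw iwgw ddj clmr fkw nkn wtda qlqwz zdna vugtu bpea
Final line 6: fkw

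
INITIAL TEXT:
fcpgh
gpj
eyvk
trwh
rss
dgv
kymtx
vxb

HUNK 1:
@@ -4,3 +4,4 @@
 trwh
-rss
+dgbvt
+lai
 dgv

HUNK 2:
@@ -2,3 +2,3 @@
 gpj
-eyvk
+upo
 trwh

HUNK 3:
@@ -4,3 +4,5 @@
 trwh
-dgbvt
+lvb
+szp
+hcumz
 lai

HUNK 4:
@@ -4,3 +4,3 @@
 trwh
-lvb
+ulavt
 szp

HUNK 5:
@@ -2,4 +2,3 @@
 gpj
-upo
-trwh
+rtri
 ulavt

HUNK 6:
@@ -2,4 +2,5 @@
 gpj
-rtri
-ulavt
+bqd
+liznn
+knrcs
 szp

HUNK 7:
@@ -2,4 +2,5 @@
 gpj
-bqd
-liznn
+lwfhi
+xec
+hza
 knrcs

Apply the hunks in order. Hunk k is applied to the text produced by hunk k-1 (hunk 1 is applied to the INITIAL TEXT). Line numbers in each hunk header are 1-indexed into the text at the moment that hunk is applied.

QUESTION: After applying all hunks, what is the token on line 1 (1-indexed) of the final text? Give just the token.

Answer: fcpgh

Derivation:
Hunk 1: at line 4 remove [rss] add [dgbvt,lai] -> 9 lines: fcpgh gpj eyvk trwh dgbvt lai dgv kymtx vxb
Hunk 2: at line 2 remove [eyvk] add [upo] -> 9 lines: fcpgh gpj upo trwh dgbvt lai dgv kymtx vxb
Hunk 3: at line 4 remove [dgbvt] add [lvb,szp,hcumz] -> 11 lines: fcpgh gpj upo trwh lvb szp hcumz lai dgv kymtx vxb
Hunk 4: at line 4 remove [lvb] add [ulavt] -> 11 lines: fcpgh gpj upo trwh ulavt szp hcumz lai dgv kymtx vxb
Hunk 5: at line 2 remove [upo,trwh] add [rtri] -> 10 lines: fcpgh gpj rtri ulavt szp hcumz lai dgv kymtx vxb
Hunk 6: at line 2 remove [rtri,ulavt] add [bqd,liznn,knrcs] -> 11 lines: fcpgh gpj bqd liznn knrcs szp hcumz lai dgv kymtx vxb
Hunk 7: at line 2 remove [bqd,liznn] add [lwfhi,xec,hza] -> 12 lines: fcpgh gpj lwfhi xec hza knrcs szp hcumz lai dgv kymtx vxb
Final line 1: fcpgh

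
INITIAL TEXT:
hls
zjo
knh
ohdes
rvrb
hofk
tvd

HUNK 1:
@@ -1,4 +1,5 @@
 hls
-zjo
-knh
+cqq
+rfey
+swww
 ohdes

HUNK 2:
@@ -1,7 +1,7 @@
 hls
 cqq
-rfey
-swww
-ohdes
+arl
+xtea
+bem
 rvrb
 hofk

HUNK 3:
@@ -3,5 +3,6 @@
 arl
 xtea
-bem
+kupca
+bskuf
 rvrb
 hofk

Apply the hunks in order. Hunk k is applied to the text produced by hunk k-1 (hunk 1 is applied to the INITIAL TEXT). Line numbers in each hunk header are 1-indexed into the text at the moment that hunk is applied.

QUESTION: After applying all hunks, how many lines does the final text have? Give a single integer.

Answer: 9

Derivation:
Hunk 1: at line 1 remove [zjo,knh] add [cqq,rfey,swww] -> 8 lines: hls cqq rfey swww ohdes rvrb hofk tvd
Hunk 2: at line 1 remove [rfey,swww,ohdes] add [arl,xtea,bem] -> 8 lines: hls cqq arl xtea bem rvrb hofk tvd
Hunk 3: at line 3 remove [bem] add [kupca,bskuf] -> 9 lines: hls cqq arl xtea kupca bskuf rvrb hofk tvd
Final line count: 9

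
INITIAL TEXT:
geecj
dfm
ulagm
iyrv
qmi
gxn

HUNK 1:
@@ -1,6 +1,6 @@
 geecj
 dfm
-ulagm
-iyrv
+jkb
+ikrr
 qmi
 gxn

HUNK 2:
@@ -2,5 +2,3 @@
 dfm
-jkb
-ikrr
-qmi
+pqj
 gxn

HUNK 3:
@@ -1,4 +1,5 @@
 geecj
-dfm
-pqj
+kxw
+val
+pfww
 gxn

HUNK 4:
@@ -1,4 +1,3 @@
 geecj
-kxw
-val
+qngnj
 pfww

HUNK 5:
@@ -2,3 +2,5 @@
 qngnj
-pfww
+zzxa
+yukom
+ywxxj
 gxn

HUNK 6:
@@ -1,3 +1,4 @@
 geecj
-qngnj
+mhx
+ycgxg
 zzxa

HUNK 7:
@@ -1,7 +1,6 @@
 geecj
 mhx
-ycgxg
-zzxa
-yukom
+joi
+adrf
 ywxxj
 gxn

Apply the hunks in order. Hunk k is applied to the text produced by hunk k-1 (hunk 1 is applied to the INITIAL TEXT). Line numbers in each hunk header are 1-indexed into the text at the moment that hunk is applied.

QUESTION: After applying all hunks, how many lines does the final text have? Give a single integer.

Hunk 1: at line 1 remove [ulagm,iyrv] add [jkb,ikrr] -> 6 lines: geecj dfm jkb ikrr qmi gxn
Hunk 2: at line 2 remove [jkb,ikrr,qmi] add [pqj] -> 4 lines: geecj dfm pqj gxn
Hunk 3: at line 1 remove [dfm,pqj] add [kxw,val,pfww] -> 5 lines: geecj kxw val pfww gxn
Hunk 4: at line 1 remove [kxw,val] add [qngnj] -> 4 lines: geecj qngnj pfww gxn
Hunk 5: at line 2 remove [pfww] add [zzxa,yukom,ywxxj] -> 6 lines: geecj qngnj zzxa yukom ywxxj gxn
Hunk 6: at line 1 remove [qngnj] add [mhx,ycgxg] -> 7 lines: geecj mhx ycgxg zzxa yukom ywxxj gxn
Hunk 7: at line 1 remove [ycgxg,zzxa,yukom] add [joi,adrf] -> 6 lines: geecj mhx joi adrf ywxxj gxn
Final line count: 6

Answer: 6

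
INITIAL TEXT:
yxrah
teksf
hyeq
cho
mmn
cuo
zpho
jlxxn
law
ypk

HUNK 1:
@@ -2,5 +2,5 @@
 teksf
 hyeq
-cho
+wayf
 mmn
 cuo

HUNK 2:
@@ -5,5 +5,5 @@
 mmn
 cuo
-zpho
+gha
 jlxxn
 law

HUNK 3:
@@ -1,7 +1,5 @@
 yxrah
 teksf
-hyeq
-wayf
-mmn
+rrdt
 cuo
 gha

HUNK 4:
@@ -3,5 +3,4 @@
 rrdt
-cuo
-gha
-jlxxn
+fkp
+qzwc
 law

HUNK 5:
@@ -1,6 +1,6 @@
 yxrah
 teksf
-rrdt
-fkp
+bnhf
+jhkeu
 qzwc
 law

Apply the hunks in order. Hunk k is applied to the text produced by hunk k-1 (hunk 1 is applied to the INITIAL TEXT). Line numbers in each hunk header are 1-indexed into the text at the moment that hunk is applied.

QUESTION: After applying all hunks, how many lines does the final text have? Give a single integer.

Answer: 7

Derivation:
Hunk 1: at line 2 remove [cho] add [wayf] -> 10 lines: yxrah teksf hyeq wayf mmn cuo zpho jlxxn law ypk
Hunk 2: at line 5 remove [zpho] add [gha] -> 10 lines: yxrah teksf hyeq wayf mmn cuo gha jlxxn law ypk
Hunk 3: at line 1 remove [hyeq,wayf,mmn] add [rrdt] -> 8 lines: yxrah teksf rrdt cuo gha jlxxn law ypk
Hunk 4: at line 3 remove [cuo,gha,jlxxn] add [fkp,qzwc] -> 7 lines: yxrah teksf rrdt fkp qzwc law ypk
Hunk 5: at line 1 remove [rrdt,fkp] add [bnhf,jhkeu] -> 7 lines: yxrah teksf bnhf jhkeu qzwc law ypk
Final line count: 7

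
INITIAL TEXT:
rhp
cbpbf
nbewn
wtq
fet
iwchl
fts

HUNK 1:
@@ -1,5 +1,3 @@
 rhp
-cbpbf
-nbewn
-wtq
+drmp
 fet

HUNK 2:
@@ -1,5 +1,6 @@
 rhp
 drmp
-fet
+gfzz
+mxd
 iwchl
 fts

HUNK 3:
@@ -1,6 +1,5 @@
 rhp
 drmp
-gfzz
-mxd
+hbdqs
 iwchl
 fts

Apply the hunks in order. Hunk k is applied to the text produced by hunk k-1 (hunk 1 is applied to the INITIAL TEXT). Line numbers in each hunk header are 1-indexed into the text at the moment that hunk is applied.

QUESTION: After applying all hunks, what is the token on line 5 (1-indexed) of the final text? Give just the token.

Answer: fts

Derivation:
Hunk 1: at line 1 remove [cbpbf,nbewn,wtq] add [drmp] -> 5 lines: rhp drmp fet iwchl fts
Hunk 2: at line 1 remove [fet] add [gfzz,mxd] -> 6 lines: rhp drmp gfzz mxd iwchl fts
Hunk 3: at line 1 remove [gfzz,mxd] add [hbdqs] -> 5 lines: rhp drmp hbdqs iwchl fts
Final line 5: fts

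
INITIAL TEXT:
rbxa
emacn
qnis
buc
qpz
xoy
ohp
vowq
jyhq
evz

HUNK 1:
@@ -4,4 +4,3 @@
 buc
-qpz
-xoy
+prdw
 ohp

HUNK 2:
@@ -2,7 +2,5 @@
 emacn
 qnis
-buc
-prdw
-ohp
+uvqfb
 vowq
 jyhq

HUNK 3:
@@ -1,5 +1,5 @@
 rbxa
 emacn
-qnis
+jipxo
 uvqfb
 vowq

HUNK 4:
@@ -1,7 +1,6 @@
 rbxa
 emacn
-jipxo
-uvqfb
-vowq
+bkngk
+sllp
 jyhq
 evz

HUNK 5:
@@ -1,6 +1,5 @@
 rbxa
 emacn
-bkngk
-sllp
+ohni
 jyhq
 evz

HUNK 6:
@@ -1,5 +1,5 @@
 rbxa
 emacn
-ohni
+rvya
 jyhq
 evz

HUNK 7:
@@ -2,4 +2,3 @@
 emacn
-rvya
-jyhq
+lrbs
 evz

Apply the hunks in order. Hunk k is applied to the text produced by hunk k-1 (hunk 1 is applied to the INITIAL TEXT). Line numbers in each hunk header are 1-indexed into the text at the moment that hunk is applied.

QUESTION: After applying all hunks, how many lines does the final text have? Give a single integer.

Answer: 4

Derivation:
Hunk 1: at line 4 remove [qpz,xoy] add [prdw] -> 9 lines: rbxa emacn qnis buc prdw ohp vowq jyhq evz
Hunk 2: at line 2 remove [buc,prdw,ohp] add [uvqfb] -> 7 lines: rbxa emacn qnis uvqfb vowq jyhq evz
Hunk 3: at line 1 remove [qnis] add [jipxo] -> 7 lines: rbxa emacn jipxo uvqfb vowq jyhq evz
Hunk 4: at line 1 remove [jipxo,uvqfb,vowq] add [bkngk,sllp] -> 6 lines: rbxa emacn bkngk sllp jyhq evz
Hunk 5: at line 1 remove [bkngk,sllp] add [ohni] -> 5 lines: rbxa emacn ohni jyhq evz
Hunk 6: at line 1 remove [ohni] add [rvya] -> 5 lines: rbxa emacn rvya jyhq evz
Hunk 7: at line 2 remove [rvya,jyhq] add [lrbs] -> 4 lines: rbxa emacn lrbs evz
Final line count: 4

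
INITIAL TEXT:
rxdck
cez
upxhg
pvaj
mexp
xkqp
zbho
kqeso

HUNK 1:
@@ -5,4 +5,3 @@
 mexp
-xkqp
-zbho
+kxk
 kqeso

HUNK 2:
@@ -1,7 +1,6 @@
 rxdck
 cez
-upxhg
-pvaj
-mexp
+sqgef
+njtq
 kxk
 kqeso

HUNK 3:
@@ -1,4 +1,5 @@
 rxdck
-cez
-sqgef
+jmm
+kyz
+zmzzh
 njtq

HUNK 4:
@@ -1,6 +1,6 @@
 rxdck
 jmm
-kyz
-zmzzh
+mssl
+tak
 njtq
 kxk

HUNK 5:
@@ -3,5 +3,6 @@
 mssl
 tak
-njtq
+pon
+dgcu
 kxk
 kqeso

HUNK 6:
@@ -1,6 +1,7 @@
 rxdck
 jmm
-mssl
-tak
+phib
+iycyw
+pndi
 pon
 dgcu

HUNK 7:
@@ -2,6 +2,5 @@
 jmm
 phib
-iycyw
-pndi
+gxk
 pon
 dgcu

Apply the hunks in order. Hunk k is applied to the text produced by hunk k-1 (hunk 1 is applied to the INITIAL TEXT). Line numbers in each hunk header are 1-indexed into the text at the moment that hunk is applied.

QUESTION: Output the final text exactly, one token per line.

Answer: rxdck
jmm
phib
gxk
pon
dgcu
kxk
kqeso

Derivation:
Hunk 1: at line 5 remove [xkqp,zbho] add [kxk] -> 7 lines: rxdck cez upxhg pvaj mexp kxk kqeso
Hunk 2: at line 1 remove [upxhg,pvaj,mexp] add [sqgef,njtq] -> 6 lines: rxdck cez sqgef njtq kxk kqeso
Hunk 3: at line 1 remove [cez,sqgef] add [jmm,kyz,zmzzh] -> 7 lines: rxdck jmm kyz zmzzh njtq kxk kqeso
Hunk 4: at line 1 remove [kyz,zmzzh] add [mssl,tak] -> 7 lines: rxdck jmm mssl tak njtq kxk kqeso
Hunk 5: at line 3 remove [njtq] add [pon,dgcu] -> 8 lines: rxdck jmm mssl tak pon dgcu kxk kqeso
Hunk 6: at line 1 remove [mssl,tak] add [phib,iycyw,pndi] -> 9 lines: rxdck jmm phib iycyw pndi pon dgcu kxk kqeso
Hunk 7: at line 2 remove [iycyw,pndi] add [gxk] -> 8 lines: rxdck jmm phib gxk pon dgcu kxk kqeso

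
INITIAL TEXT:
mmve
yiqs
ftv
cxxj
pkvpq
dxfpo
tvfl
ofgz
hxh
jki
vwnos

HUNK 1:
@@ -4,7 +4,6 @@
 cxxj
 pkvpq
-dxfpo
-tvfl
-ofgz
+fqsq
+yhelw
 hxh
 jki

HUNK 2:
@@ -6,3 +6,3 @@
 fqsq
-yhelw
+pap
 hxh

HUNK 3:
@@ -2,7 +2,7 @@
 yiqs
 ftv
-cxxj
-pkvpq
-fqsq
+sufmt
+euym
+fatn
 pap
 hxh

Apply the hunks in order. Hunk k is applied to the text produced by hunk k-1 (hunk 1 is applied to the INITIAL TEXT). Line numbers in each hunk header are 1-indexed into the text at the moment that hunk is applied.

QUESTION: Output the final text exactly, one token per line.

Answer: mmve
yiqs
ftv
sufmt
euym
fatn
pap
hxh
jki
vwnos

Derivation:
Hunk 1: at line 4 remove [dxfpo,tvfl,ofgz] add [fqsq,yhelw] -> 10 lines: mmve yiqs ftv cxxj pkvpq fqsq yhelw hxh jki vwnos
Hunk 2: at line 6 remove [yhelw] add [pap] -> 10 lines: mmve yiqs ftv cxxj pkvpq fqsq pap hxh jki vwnos
Hunk 3: at line 2 remove [cxxj,pkvpq,fqsq] add [sufmt,euym,fatn] -> 10 lines: mmve yiqs ftv sufmt euym fatn pap hxh jki vwnos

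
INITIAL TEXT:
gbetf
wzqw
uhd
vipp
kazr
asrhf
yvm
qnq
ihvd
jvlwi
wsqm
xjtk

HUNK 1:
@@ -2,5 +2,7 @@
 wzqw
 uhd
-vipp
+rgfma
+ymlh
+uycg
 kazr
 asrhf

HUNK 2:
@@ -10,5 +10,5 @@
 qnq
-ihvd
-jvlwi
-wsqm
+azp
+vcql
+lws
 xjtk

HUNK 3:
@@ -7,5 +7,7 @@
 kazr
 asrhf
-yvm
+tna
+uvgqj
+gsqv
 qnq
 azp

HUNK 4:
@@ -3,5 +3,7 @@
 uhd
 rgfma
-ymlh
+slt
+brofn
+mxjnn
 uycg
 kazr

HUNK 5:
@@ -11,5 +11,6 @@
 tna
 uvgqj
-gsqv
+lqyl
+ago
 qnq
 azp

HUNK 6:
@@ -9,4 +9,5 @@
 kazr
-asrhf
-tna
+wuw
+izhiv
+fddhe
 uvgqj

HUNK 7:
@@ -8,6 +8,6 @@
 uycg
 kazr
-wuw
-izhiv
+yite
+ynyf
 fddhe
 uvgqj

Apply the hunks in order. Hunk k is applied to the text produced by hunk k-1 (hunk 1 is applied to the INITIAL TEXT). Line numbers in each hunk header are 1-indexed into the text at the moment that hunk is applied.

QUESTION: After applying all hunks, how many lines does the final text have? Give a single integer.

Hunk 1: at line 2 remove [vipp] add [rgfma,ymlh,uycg] -> 14 lines: gbetf wzqw uhd rgfma ymlh uycg kazr asrhf yvm qnq ihvd jvlwi wsqm xjtk
Hunk 2: at line 10 remove [ihvd,jvlwi,wsqm] add [azp,vcql,lws] -> 14 lines: gbetf wzqw uhd rgfma ymlh uycg kazr asrhf yvm qnq azp vcql lws xjtk
Hunk 3: at line 7 remove [yvm] add [tna,uvgqj,gsqv] -> 16 lines: gbetf wzqw uhd rgfma ymlh uycg kazr asrhf tna uvgqj gsqv qnq azp vcql lws xjtk
Hunk 4: at line 3 remove [ymlh] add [slt,brofn,mxjnn] -> 18 lines: gbetf wzqw uhd rgfma slt brofn mxjnn uycg kazr asrhf tna uvgqj gsqv qnq azp vcql lws xjtk
Hunk 5: at line 11 remove [gsqv] add [lqyl,ago] -> 19 lines: gbetf wzqw uhd rgfma slt brofn mxjnn uycg kazr asrhf tna uvgqj lqyl ago qnq azp vcql lws xjtk
Hunk 6: at line 9 remove [asrhf,tna] add [wuw,izhiv,fddhe] -> 20 lines: gbetf wzqw uhd rgfma slt brofn mxjnn uycg kazr wuw izhiv fddhe uvgqj lqyl ago qnq azp vcql lws xjtk
Hunk 7: at line 8 remove [wuw,izhiv] add [yite,ynyf] -> 20 lines: gbetf wzqw uhd rgfma slt brofn mxjnn uycg kazr yite ynyf fddhe uvgqj lqyl ago qnq azp vcql lws xjtk
Final line count: 20

Answer: 20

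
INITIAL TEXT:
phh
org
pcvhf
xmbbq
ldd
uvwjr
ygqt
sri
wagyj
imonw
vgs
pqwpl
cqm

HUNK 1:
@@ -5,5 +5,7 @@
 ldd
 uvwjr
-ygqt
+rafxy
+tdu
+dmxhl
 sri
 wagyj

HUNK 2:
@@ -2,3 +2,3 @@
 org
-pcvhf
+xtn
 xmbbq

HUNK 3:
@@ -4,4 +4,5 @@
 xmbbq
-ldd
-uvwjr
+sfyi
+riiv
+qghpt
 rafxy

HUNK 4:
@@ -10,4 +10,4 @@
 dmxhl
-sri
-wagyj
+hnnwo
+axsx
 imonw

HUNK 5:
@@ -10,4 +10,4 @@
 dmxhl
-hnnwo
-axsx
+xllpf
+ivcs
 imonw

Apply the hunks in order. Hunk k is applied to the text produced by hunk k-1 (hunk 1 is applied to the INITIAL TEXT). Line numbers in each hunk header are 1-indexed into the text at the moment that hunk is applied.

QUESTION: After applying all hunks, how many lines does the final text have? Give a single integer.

Answer: 16

Derivation:
Hunk 1: at line 5 remove [ygqt] add [rafxy,tdu,dmxhl] -> 15 lines: phh org pcvhf xmbbq ldd uvwjr rafxy tdu dmxhl sri wagyj imonw vgs pqwpl cqm
Hunk 2: at line 2 remove [pcvhf] add [xtn] -> 15 lines: phh org xtn xmbbq ldd uvwjr rafxy tdu dmxhl sri wagyj imonw vgs pqwpl cqm
Hunk 3: at line 4 remove [ldd,uvwjr] add [sfyi,riiv,qghpt] -> 16 lines: phh org xtn xmbbq sfyi riiv qghpt rafxy tdu dmxhl sri wagyj imonw vgs pqwpl cqm
Hunk 4: at line 10 remove [sri,wagyj] add [hnnwo,axsx] -> 16 lines: phh org xtn xmbbq sfyi riiv qghpt rafxy tdu dmxhl hnnwo axsx imonw vgs pqwpl cqm
Hunk 5: at line 10 remove [hnnwo,axsx] add [xllpf,ivcs] -> 16 lines: phh org xtn xmbbq sfyi riiv qghpt rafxy tdu dmxhl xllpf ivcs imonw vgs pqwpl cqm
Final line count: 16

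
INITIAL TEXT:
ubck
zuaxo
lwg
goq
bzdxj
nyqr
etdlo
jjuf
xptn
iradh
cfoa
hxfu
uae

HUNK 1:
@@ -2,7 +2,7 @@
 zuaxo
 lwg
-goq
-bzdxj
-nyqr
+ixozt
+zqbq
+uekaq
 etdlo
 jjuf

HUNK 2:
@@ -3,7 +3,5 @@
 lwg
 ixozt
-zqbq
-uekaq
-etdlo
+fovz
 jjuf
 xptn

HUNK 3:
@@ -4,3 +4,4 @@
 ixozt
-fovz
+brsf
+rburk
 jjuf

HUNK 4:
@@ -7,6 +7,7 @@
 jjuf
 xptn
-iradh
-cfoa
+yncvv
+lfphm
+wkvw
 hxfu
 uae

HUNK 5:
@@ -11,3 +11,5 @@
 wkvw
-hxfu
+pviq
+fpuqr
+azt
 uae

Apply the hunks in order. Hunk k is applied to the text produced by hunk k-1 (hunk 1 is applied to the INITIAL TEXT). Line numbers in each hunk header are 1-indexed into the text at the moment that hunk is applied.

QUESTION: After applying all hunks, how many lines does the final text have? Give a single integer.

Hunk 1: at line 2 remove [goq,bzdxj,nyqr] add [ixozt,zqbq,uekaq] -> 13 lines: ubck zuaxo lwg ixozt zqbq uekaq etdlo jjuf xptn iradh cfoa hxfu uae
Hunk 2: at line 3 remove [zqbq,uekaq,etdlo] add [fovz] -> 11 lines: ubck zuaxo lwg ixozt fovz jjuf xptn iradh cfoa hxfu uae
Hunk 3: at line 4 remove [fovz] add [brsf,rburk] -> 12 lines: ubck zuaxo lwg ixozt brsf rburk jjuf xptn iradh cfoa hxfu uae
Hunk 4: at line 7 remove [iradh,cfoa] add [yncvv,lfphm,wkvw] -> 13 lines: ubck zuaxo lwg ixozt brsf rburk jjuf xptn yncvv lfphm wkvw hxfu uae
Hunk 5: at line 11 remove [hxfu] add [pviq,fpuqr,azt] -> 15 lines: ubck zuaxo lwg ixozt brsf rburk jjuf xptn yncvv lfphm wkvw pviq fpuqr azt uae
Final line count: 15

Answer: 15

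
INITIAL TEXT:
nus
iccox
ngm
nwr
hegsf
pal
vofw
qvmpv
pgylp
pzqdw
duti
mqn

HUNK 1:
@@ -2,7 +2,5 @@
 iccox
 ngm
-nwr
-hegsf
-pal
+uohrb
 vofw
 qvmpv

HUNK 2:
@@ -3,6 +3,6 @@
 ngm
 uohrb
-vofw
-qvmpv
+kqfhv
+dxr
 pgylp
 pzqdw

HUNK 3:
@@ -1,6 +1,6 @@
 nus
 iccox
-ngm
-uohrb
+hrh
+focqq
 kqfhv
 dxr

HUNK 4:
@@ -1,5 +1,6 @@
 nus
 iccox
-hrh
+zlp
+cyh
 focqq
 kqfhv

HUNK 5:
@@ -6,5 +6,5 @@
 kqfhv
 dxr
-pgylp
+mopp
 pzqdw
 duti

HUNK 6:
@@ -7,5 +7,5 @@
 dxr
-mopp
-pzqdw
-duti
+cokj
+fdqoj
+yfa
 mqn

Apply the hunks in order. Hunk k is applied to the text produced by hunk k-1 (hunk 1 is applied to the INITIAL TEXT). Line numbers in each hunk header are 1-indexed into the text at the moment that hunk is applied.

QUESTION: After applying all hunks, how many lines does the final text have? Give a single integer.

Answer: 11

Derivation:
Hunk 1: at line 2 remove [nwr,hegsf,pal] add [uohrb] -> 10 lines: nus iccox ngm uohrb vofw qvmpv pgylp pzqdw duti mqn
Hunk 2: at line 3 remove [vofw,qvmpv] add [kqfhv,dxr] -> 10 lines: nus iccox ngm uohrb kqfhv dxr pgylp pzqdw duti mqn
Hunk 3: at line 1 remove [ngm,uohrb] add [hrh,focqq] -> 10 lines: nus iccox hrh focqq kqfhv dxr pgylp pzqdw duti mqn
Hunk 4: at line 1 remove [hrh] add [zlp,cyh] -> 11 lines: nus iccox zlp cyh focqq kqfhv dxr pgylp pzqdw duti mqn
Hunk 5: at line 6 remove [pgylp] add [mopp] -> 11 lines: nus iccox zlp cyh focqq kqfhv dxr mopp pzqdw duti mqn
Hunk 6: at line 7 remove [mopp,pzqdw,duti] add [cokj,fdqoj,yfa] -> 11 lines: nus iccox zlp cyh focqq kqfhv dxr cokj fdqoj yfa mqn
Final line count: 11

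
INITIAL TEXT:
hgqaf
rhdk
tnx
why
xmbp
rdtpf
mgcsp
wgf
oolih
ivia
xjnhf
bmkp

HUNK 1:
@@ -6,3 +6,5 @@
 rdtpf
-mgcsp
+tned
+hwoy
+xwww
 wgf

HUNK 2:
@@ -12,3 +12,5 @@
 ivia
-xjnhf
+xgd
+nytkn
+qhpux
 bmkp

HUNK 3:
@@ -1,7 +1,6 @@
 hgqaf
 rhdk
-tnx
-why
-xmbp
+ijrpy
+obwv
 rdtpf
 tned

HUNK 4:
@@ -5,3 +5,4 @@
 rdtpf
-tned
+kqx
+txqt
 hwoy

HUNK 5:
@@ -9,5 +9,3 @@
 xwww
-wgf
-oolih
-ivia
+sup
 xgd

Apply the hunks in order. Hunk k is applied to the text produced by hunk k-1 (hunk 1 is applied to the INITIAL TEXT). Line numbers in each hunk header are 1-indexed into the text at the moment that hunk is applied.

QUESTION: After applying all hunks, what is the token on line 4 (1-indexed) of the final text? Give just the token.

Answer: obwv

Derivation:
Hunk 1: at line 6 remove [mgcsp] add [tned,hwoy,xwww] -> 14 lines: hgqaf rhdk tnx why xmbp rdtpf tned hwoy xwww wgf oolih ivia xjnhf bmkp
Hunk 2: at line 12 remove [xjnhf] add [xgd,nytkn,qhpux] -> 16 lines: hgqaf rhdk tnx why xmbp rdtpf tned hwoy xwww wgf oolih ivia xgd nytkn qhpux bmkp
Hunk 3: at line 1 remove [tnx,why,xmbp] add [ijrpy,obwv] -> 15 lines: hgqaf rhdk ijrpy obwv rdtpf tned hwoy xwww wgf oolih ivia xgd nytkn qhpux bmkp
Hunk 4: at line 5 remove [tned] add [kqx,txqt] -> 16 lines: hgqaf rhdk ijrpy obwv rdtpf kqx txqt hwoy xwww wgf oolih ivia xgd nytkn qhpux bmkp
Hunk 5: at line 9 remove [wgf,oolih,ivia] add [sup] -> 14 lines: hgqaf rhdk ijrpy obwv rdtpf kqx txqt hwoy xwww sup xgd nytkn qhpux bmkp
Final line 4: obwv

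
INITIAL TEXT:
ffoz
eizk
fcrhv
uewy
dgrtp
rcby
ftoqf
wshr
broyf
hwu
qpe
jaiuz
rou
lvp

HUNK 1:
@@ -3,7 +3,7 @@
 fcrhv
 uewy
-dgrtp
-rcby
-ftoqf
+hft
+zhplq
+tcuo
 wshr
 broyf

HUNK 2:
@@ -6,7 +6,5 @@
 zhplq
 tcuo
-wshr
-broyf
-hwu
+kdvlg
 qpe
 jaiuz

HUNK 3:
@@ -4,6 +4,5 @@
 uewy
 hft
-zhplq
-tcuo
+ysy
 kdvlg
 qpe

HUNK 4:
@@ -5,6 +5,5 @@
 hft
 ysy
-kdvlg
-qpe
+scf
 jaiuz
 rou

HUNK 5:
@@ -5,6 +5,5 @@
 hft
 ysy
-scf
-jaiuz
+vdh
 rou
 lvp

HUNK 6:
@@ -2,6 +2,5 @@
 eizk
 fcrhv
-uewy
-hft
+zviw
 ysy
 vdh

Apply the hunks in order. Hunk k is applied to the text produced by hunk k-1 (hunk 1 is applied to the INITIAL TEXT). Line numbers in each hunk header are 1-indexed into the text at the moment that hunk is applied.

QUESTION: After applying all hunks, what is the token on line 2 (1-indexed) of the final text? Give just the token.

Answer: eizk

Derivation:
Hunk 1: at line 3 remove [dgrtp,rcby,ftoqf] add [hft,zhplq,tcuo] -> 14 lines: ffoz eizk fcrhv uewy hft zhplq tcuo wshr broyf hwu qpe jaiuz rou lvp
Hunk 2: at line 6 remove [wshr,broyf,hwu] add [kdvlg] -> 12 lines: ffoz eizk fcrhv uewy hft zhplq tcuo kdvlg qpe jaiuz rou lvp
Hunk 3: at line 4 remove [zhplq,tcuo] add [ysy] -> 11 lines: ffoz eizk fcrhv uewy hft ysy kdvlg qpe jaiuz rou lvp
Hunk 4: at line 5 remove [kdvlg,qpe] add [scf] -> 10 lines: ffoz eizk fcrhv uewy hft ysy scf jaiuz rou lvp
Hunk 5: at line 5 remove [scf,jaiuz] add [vdh] -> 9 lines: ffoz eizk fcrhv uewy hft ysy vdh rou lvp
Hunk 6: at line 2 remove [uewy,hft] add [zviw] -> 8 lines: ffoz eizk fcrhv zviw ysy vdh rou lvp
Final line 2: eizk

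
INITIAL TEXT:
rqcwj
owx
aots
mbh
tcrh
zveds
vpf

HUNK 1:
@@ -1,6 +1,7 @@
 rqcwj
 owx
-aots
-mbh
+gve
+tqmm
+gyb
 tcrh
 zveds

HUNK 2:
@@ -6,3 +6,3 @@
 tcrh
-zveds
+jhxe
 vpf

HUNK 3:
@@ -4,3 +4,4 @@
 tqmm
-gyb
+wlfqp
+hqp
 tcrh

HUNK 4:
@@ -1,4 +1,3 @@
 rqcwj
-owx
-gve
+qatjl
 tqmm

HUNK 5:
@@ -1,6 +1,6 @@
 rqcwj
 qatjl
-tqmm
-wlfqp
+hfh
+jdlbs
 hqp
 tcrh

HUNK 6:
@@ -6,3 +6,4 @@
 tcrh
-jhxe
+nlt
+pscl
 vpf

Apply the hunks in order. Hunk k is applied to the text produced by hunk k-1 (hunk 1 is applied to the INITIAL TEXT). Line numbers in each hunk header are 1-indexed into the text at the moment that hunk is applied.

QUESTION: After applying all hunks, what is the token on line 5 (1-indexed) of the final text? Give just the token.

Answer: hqp

Derivation:
Hunk 1: at line 1 remove [aots,mbh] add [gve,tqmm,gyb] -> 8 lines: rqcwj owx gve tqmm gyb tcrh zveds vpf
Hunk 2: at line 6 remove [zveds] add [jhxe] -> 8 lines: rqcwj owx gve tqmm gyb tcrh jhxe vpf
Hunk 3: at line 4 remove [gyb] add [wlfqp,hqp] -> 9 lines: rqcwj owx gve tqmm wlfqp hqp tcrh jhxe vpf
Hunk 4: at line 1 remove [owx,gve] add [qatjl] -> 8 lines: rqcwj qatjl tqmm wlfqp hqp tcrh jhxe vpf
Hunk 5: at line 1 remove [tqmm,wlfqp] add [hfh,jdlbs] -> 8 lines: rqcwj qatjl hfh jdlbs hqp tcrh jhxe vpf
Hunk 6: at line 6 remove [jhxe] add [nlt,pscl] -> 9 lines: rqcwj qatjl hfh jdlbs hqp tcrh nlt pscl vpf
Final line 5: hqp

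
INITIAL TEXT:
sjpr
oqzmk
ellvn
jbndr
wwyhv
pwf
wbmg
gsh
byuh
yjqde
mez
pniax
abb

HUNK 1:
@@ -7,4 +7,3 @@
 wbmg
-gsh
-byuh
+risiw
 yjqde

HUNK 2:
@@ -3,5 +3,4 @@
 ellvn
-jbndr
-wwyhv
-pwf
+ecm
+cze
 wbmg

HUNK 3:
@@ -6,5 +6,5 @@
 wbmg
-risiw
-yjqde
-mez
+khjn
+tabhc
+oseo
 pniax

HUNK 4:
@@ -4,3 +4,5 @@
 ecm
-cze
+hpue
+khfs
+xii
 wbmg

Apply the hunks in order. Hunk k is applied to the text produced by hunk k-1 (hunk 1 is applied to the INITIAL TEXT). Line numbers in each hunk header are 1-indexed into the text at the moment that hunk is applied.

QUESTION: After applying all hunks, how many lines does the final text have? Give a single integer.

Hunk 1: at line 7 remove [gsh,byuh] add [risiw] -> 12 lines: sjpr oqzmk ellvn jbndr wwyhv pwf wbmg risiw yjqde mez pniax abb
Hunk 2: at line 3 remove [jbndr,wwyhv,pwf] add [ecm,cze] -> 11 lines: sjpr oqzmk ellvn ecm cze wbmg risiw yjqde mez pniax abb
Hunk 3: at line 6 remove [risiw,yjqde,mez] add [khjn,tabhc,oseo] -> 11 lines: sjpr oqzmk ellvn ecm cze wbmg khjn tabhc oseo pniax abb
Hunk 4: at line 4 remove [cze] add [hpue,khfs,xii] -> 13 lines: sjpr oqzmk ellvn ecm hpue khfs xii wbmg khjn tabhc oseo pniax abb
Final line count: 13

Answer: 13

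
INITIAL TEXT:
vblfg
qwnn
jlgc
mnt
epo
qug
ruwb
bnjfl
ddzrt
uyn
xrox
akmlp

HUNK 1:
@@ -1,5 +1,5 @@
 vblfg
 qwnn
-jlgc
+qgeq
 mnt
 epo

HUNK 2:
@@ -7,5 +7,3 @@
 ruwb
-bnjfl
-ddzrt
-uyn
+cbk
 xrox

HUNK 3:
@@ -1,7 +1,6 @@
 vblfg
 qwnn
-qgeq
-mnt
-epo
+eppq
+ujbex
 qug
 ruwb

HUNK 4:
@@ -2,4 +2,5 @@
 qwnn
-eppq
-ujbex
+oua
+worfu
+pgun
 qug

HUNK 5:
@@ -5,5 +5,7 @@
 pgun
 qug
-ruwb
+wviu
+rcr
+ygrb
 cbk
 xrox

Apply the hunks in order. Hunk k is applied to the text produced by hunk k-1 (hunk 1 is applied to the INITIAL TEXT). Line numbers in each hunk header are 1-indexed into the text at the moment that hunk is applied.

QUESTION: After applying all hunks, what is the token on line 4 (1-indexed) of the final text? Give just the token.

Hunk 1: at line 1 remove [jlgc] add [qgeq] -> 12 lines: vblfg qwnn qgeq mnt epo qug ruwb bnjfl ddzrt uyn xrox akmlp
Hunk 2: at line 7 remove [bnjfl,ddzrt,uyn] add [cbk] -> 10 lines: vblfg qwnn qgeq mnt epo qug ruwb cbk xrox akmlp
Hunk 3: at line 1 remove [qgeq,mnt,epo] add [eppq,ujbex] -> 9 lines: vblfg qwnn eppq ujbex qug ruwb cbk xrox akmlp
Hunk 4: at line 2 remove [eppq,ujbex] add [oua,worfu,pgun] -> 10 lines: vblfg qwnn oua worfu pgun qug ruwb cbk xrox akmlp
Hunk 5: at line 5 remove [ruwb] add [wviu,rcr,ygrb] -> 12 lines: vblfg qwnn oua worfu pgun qug wviu rcr ygrb cbk xrox akmlp
Final line 4: worfu

Answer: worfu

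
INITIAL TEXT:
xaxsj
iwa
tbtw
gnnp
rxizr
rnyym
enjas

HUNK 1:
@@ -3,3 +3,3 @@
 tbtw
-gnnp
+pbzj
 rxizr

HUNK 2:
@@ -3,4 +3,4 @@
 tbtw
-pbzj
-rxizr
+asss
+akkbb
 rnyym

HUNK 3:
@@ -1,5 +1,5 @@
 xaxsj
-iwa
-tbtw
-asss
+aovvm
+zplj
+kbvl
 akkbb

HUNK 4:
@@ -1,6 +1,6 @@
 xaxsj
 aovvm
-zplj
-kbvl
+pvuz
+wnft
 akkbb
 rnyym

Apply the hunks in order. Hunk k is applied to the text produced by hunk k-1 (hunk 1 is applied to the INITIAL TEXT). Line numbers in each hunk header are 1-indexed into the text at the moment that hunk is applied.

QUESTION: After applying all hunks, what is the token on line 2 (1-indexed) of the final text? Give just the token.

Hunk 1: at line 3 remove [gnnp] add [pbzj] -> 7 lines: xaxsj iwa tbtw pbzj rxizr rnyym enjas
Hunk 2: at line 3 remove [pbzj,rxizr] add [asss,akkbb] -> 7 lines: xaxsj iwa tbtw asss akkbb rnyym enjas
Hunk 3: at line 1 remove [iwa,tbtw,asss] add [aovvm,zplj,kbvl] -> 7 lines: xaxsj aovvm zplj kbvl akkbb rnyym enjas
Hunk 4: at line 1 remove [zplj,kbvl] add [pvuz,wnft] -> 7 lines: xaxsj aovvm pvuz wnft akkbb rnyym enjas
Final line 2: aovvm

Answer: aovvm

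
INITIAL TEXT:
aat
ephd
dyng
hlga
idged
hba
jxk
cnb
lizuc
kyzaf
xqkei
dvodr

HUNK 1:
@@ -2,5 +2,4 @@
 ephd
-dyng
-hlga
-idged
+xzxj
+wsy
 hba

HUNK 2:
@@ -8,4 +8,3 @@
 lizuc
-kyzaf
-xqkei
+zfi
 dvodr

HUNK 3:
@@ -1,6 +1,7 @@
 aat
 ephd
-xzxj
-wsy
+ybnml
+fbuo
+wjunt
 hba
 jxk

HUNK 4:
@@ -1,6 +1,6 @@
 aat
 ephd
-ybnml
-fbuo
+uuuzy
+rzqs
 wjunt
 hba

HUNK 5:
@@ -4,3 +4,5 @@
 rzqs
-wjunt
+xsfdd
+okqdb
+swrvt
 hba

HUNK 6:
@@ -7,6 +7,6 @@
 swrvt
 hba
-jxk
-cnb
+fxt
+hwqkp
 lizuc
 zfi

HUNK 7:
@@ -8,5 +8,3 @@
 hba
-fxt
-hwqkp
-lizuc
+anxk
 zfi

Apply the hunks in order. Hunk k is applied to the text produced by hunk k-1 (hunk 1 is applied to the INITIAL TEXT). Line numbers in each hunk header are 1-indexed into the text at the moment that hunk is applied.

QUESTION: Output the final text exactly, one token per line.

Hunk 1: at line 2 remove [dyng,hlga,idged] add [xzxj,wsy] -> 11 lines: aat ephd xzxj wsy hba jxk cnb lizuc kyzaf xqkei dvodr
Hunk 2: at line 8 remove [kyzaf,xqkei] add [zfi] -> 10 lines: aat ephd xzxj wsy hba jxk cnb lizuc zfi dvodr
Hunk 3: at line 1 remove [xzxj,wsy] add [ybnml,fbuo,wjunt] -> 11 lines: aat ephd ybnml fbuo wjunt hba jxk cnb lizuc zfi dvodr
Hunk 4: at line 1 remove [ybnml,fbuo] add [uuuzy,rzqs] -> 11 lines: aat ephd uuuzy rzqs wjunt hba jxk cnb lizuc zfi dvodr
Hunk 5: at line 4 remove [wjunt] add [xsfdd,okqdb,swrvt] -> 13 lines: aat ephd uuuzy rzqs xsfdd okqdb swrvt hba jxk cnb lizuc zfi dvodr
Hunk 6: at line 7 remove [jxk,cnb] add [fxt,hwqkp] -> 13 lines: aat ephd uuuzy rzqs xsfdd okqdb swrvt hba fxt hwqkp lizuc zfi dvodr
Hunk 7: at line 8 remove [fxt,hwqkp,lizuc] add [anxk] -> 11 lines: aat ephd uuuzy rzqs xsfdd okqdb swrvt hba anxk zfi dvodr

Answer: aat
ephd
uuuzy
rzqs
xsfdd
okqdb
swrvt
hba
anxk
zfi
dvodr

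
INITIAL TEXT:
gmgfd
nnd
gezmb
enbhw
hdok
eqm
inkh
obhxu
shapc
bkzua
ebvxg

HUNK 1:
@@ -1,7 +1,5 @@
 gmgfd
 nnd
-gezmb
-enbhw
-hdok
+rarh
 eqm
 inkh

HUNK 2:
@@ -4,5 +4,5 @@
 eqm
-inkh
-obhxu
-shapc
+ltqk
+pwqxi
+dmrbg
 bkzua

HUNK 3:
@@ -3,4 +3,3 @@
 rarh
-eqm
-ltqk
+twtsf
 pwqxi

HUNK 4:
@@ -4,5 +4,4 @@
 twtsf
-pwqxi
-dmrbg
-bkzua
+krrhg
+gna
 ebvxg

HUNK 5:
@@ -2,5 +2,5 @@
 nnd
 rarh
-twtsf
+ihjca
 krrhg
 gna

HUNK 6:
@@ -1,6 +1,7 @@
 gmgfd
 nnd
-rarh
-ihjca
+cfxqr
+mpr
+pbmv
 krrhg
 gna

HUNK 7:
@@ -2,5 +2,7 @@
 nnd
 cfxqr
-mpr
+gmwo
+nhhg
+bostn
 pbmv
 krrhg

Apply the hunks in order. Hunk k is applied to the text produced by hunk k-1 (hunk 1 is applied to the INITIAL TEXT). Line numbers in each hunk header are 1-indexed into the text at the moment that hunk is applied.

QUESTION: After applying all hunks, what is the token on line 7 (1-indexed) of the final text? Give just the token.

Answer: pbmv

Derivation:
Hunk 1: at line 1 remove [gezmb,enbhw,hdok] add [rarh] -> 9 lines: gmgfd nnd rarh eqm inkh obhxu shapc bkzua ebvxg
Hunk 2: at line 4 remove [inkh,obhxu,shapc] add [ltqk,pwqxi,dmrbg] -> 9 lines: gmgfd nnd rarh eqm ltqk pwqxi dmrbg bkzua ebvxg
Hunk 3: at line 3 remove [eqm,ltqk] add [twtsf] -> 8 lines: gmgfd nnd rarh twtsf pwqxi dmrbg bkzua ebvxg
Hunk 4: at line 4 remove [pwqxi,dmrbg,bkzua] add [krrhg,gna] -> 7 lines: gmgfd nnd rarh twtsf krrhg gna ebvxg
Hunk 5: at line 2 remove [twtsf] add [ihjca] -> 7 lines: gmgfd nnd rarh ihjca krrhg gna ebvxg
Hunk 6: at line 1 remove [rarh,ihjca] add [cfxqr,mpr,pbmv] -> 8 lines: gmgfd nnd cfxqr mpr pbmv krrhg gna ebvxg
Hunk 7: at line 2 remove [mpr] add [gmwo,nhhg,bostn] -> 10 lines: gmgfd nnd cfxqr gmwo nhhg bostn pbmv krrhg gna ebvxg
Final line 7: pbmv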